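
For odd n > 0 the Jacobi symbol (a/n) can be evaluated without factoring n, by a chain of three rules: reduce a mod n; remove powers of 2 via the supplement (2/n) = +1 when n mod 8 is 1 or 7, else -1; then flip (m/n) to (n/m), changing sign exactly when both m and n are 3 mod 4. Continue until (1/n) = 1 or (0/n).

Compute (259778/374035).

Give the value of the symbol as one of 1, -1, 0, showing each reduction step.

1

factor out 2^1: 259778 = 2^1·129889; with 374035 mod 8 = 3, (2/374035) = -1; sign now -1; continue with (129889/374035)
flip (129889/374035) -> (374035/129889): both odd, 129889 mod 4 = 1, 374035 mod 4 = 3, so the flip contributes +1; sign now -1
(374035/129889): 374035 mod 129889 = 114257, so (374035/129889) = (114257/129889)
flip (114257/129889) -> (129889/114257): both odd, 114257 mod 4 = 1, 129889 mod 4 = 1, so the flip contributes +1; sign now -1
(129889/114257): 129889 mod 114257 = 15632, so (129889/114257) = (15632/114257)
factor out 2^4: 15632 = 2^4·977; with 114257 mod 8 = 1, (2/114257) = +1; sign now -1; continue with (977/114257)
flip (977/114257) -> (114257/977): both odd, 977 mod 4 = 1, 114257 mod 4 = 1, so the flip contributes +1; sign now -1
(114257/977): 114257 mod 977 = 925, so (114257/977) = (925/977)
flip (925/977) -> (977/925): both odd, 925 mod 4 = 1, 977 mod 4 = 1, so the flip contributes +1; sign now -1
(977/925): 977 mod 925 = 52, so (977/925) = (52/925)
factor out 2^2: 52 = 2^2·13; with 925 mod 8 = 5, (2/925) = -1; sign now -1; continue with (13/925)
flip (13/925) -> (925/13): both odd, 13 mod 4 = 1, 925 mod 4 = 1, so the flip contributes +1; sign now -1
(925/13): 925 mod 13 = 2, so (925/13) = (2/13)
factor out 2^1: 2 = 2^1·1; with 13 mod 8 = 5, (2/13) = -1; sign now +1; continue with (1/13)
reached (1/13) = 1, so the symbol is +1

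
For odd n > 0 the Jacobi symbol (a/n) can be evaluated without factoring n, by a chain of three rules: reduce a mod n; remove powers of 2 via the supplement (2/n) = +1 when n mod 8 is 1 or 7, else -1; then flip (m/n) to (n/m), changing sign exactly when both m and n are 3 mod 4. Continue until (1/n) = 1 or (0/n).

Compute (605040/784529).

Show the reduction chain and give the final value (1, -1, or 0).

605040 = 2^4·37815; (2/784529) = +1 since 784529 mod 8 = 1, so (605040/784529) = (+1)^4·(37815/784529); sign now +1
reciprocity: (37815/784529) = +1·(784529/37815) since 37815 mod 4 = 3, 784529 mod 4 = 1; sign now +1
(784529/37815) = (28229/37815)   [reduce mod 37815]
reciprocity: (28229/37815) = +1·(37815/28229) since 28229 mod 4 = 1, 37815 mod 4 = 3; sign now +1
(37815/28229) = (9586/28229)   [reduce mod 28229]
9586 = 2^1·4793; (2/28229) = -1 since 28229 mod 8 = 5, so (9586/28229) = (-1)^1·(4793/28229); sign now -1
reciprocity: (4793/28229) = +1·(28229/4793) since 4793 mod 4 = 1, 28229 mod 4 = 1; sign now -1
(28229/4793) = (4264/4793)   [reduce mod 4793]
4264 = 2^3·533; (2/4793) = +1 since 4793 mod 8 = 1, so (4264/4793) = (+1)^3·(533/4793); sign now -1
reciprocity: (533/4793) = +1·(4793/533) since 533 mod 4 = 1, 4793 mod 4 = 1; sign now -1
(4793/533) = (529/533)   [reduce mod 533]
reciprocity: (529/533) = +1·(533/529) since 529 mod 4 = 1, 533 mod 4 = 1; sign now -1
(533/529) = (4/529)   [reduce mod 529]
4 = 2^2·1; (2/529) = +1 since 529 mod 8 = 1, so (4/529) = (+1)^2·(1/529); sign now -1
(1/529) = 1; final value = sign = -1

-1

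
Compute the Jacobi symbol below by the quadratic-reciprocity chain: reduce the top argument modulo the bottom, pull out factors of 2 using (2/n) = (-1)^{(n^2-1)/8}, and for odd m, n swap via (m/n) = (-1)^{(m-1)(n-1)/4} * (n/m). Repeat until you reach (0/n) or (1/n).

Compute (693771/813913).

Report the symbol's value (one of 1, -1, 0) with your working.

reciprocity: (693771/813913) = +1·(813913/693771) since 693771 mod 4 = 3, 813913 mod 4 = 1; sign now +1
(813913/693771) = (120142/693771)   [reduce mod 693771]
120142 = 2^1·60071; (2/693771) = -1 since 693771 mod 8 = 3, so (120142/693771) = (-1)^1·(60071/693771); sign now -1
reciprocity: (60071/693771) = -1·(693771/60071) since 60071 mod 4 = 3, 693771 mod 4 = 3; sign now +1
(693771/60071) = (32990/60071)   [reduce mod 60071]
32990 = 2^1·16495; (2/60071) = +1 since 60071 mod 8 = 7, so (32990/60071) = (+1)^1·(16495/60071); sign now +1
reciprocity: (16495/60071) = -1·(60071/16495) since 16495 mod 4 = 3, 60071 mod 4 = 3; sign now -1
(60071/16495) = (10586/16495)   [reduce mod 16495]
10586 = 2^1·5293; (2/16495) = +1 since 16495 mod 8 = 7, so (10586/16495) = (+1)^1·(5293/16495); sign now -1
reciprocity: (5293/16495) = +1·(16495/5293) since 5293 mod 4 = 1, 16495 mod 4 = 3; sign now -1
(16495/5293) = (616/5293)   [reduce mod 5293]
616 = 2^3·77; (2/5293) = -1 since 5293 mod 8 = 5, so (616/5293) = (-1)^3·(77/5293); sign now +1
reciprocity: (77/5293) = +1·(5293/77) since 77 mod 4 = 1, 5293 mod 4 = 1; sign now +1
(5293/77) = (57/77)   [reduce mod 77]
reciprocity: (57/77) = +1·(77/57) since 57 mod 4 = 1, 77 mod 4 = 1; sign now +1
(77/57) = (20/57)   [reduce mod 57]
20 = 2^2·5; (2/57) = +1 since 57 mod 8 = 1, so (20/57) = (+1)^2·(5/57); sign now +1
reciprocity: (5/57) = +1·(57/5) since 5 mod 4 = 1, 57 mod 4 = 1; sign now +1
(57/5) = (2/5)   [reduce mod 5]
2 = 2^1·1; (2/5) = -1 since 5 mod 8 = 5, so (2/5) = (-1)^1·(1/5); sign now -1
(1/5) = 1; final value = sign = -1

-1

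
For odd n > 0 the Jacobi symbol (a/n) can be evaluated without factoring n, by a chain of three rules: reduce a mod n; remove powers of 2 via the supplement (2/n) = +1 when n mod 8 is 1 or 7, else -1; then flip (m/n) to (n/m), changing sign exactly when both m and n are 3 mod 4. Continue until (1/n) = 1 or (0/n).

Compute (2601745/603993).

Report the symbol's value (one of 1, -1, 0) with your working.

(2601745/603993): 2601745 mod 603993 = 185773, so (2601745/603993) = (185773/603993)
flip (185773/603993) -> (603993/185773): both odd, 185773 mod 4 = 1, 603993 mod 4 = 1, so the flip contributes +1; sign now +1
(603993/185773): 603993 mod 185773 = 46674, so (603993/185773) = (46674/185773)
factor out 2^1: 46674 = 2^1·23337; with 185773 mod 8 = 5, (2/185773) = -1; sign now -1; continue with (23337/185773)
flip (23337/185773) -> (185773/23337): both odd, 23337 mod 4 = 1, 185773 mod 4 = 1, so the flip contributes +1; sign now -1
(185773/23337): 185773 mod 23337 = 22414, so (185773/23337) = (22414/23337)
factor out 2^1: 22414 = 2^1·11207; with 23337 mod 8 = 1, (2/23337) = +1; sign now -1; continue with (11207/23337)
flip (11207/23337) -> (23337/11207): both odd, 11207 mod 4 = 3, 23337 mod 4 = 1, so the flip contributes +1; sign now -1
(23337/11207): 23337 mod 11207 = 923, so (23337/11207) = (923/11207)
flip (923/11207) -> (11207/923): both odd, 923 mod 4 = 3, 11207 mod 4 = 3, so the flip contributes -1; sign now +1
(11207/923): 11207 mod 923 = 131, so (11207/923) = (131/923)
flip (131/923) -> (923/131): both odd, 131 mod 4 = 3, 923 mod 4 = 3, so the flip contributes -1; sign now -1
(923/131): 923 mod 131 = 6, so (923/131) = (6/131)
factor out 2^1: 6 = 2^1·3; with 131 mod 8 = 3, (2/131) = -1; sign now +1; continue with (3/131)
flip (3/131) -> (131/3): both odd, 3 mod 4 = 3, 131 mod 4 = 3, so the flip contributes -1; sign now -1
(131/3): 131 mod 3 = 2, so (131/3) = (2/3)
factor out 2^1: 2 = 2^1·1; with 3 mod 8 = 3, (2/3) = -1; sign now +1; continue with (1/3)
reached (1/3) = 1, so the symbol is +1

1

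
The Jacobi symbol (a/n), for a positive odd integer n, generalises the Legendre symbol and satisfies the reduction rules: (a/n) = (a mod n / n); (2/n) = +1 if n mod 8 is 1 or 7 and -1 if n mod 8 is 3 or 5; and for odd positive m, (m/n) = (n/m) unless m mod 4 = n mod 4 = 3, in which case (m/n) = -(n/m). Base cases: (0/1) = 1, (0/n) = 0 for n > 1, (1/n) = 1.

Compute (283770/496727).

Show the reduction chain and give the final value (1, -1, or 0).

-1

283770 = 2^1·141885; (2/496727) = +1 since 496727 mod 8 = 7, so (283770/496727) = (+1)^1·(141885/496727); sign now +1
reciprocity: (141885/496727) = +1·(496727/141885) since 141885 mod 4 = 1, 496727 mod 4 = 3; sign now +1
(496727/141885) = (71072/141885)   [reduce mod 141885]
71072 = 2^5·2221; (2/141885) = -1 since 141885 mod 8 = 5, so (71072/141885) = (-1)^5·(2221/141885); sign now -1
reciprocity: (2221/141885) = +1·(141885/2221) since 2221 mod 4 = 1, 141885 mod 4 = 1; sign now -1
(141885/2221) = (1962/2221)   [reduce mod 2221]
1962 = 2^1·981; (2/2221) = -1 since 2221 mod 8 = 5, so (1962/2221) = (-1)^1·(981/2221); sign now +1
reciprocity: (981/2221) = +1·(2221/981) since 981 mod 4 = 1, 2221 mod 4 = 1; sign now +1
(2221/981) = (259/981)   [reduce mod 981]
reciprocity: (259/981) = +1·(981/259) since 259 mod 4 = 3, 981 mod 4 = 1; sign now +1
(981/259) = (204/259)   [reduce mod 259]
204 = 2^2·51; (2/259) = -1 since 259 mod 8 = 3, so (204/259) = (-1)^2·(51/259); sign now +1
reciprocity: (51/259) = -1·(259/51) since 51 mod 4 = 3, 259 mod 4 = 3; sign now -1
(259/51) = (4/51)   [reduce mod 51]
4 = 2^2·1; (2/51) = -1 since 51 mod 8 = 3, so (4/51) = (-1)^2·(1/51); sign now -1
(1/51) = 1; final value = sign = -1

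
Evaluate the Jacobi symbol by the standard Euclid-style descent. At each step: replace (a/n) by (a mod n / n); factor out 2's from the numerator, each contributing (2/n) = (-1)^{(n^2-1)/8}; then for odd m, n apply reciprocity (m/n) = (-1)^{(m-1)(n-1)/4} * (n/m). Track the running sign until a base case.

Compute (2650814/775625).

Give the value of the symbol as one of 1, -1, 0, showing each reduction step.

(2650814/775625) = (323939/775625)   [reduce mod 775625]
reciprocity: (323939/775625) = +1·(775625/323939) since 323939 mod 4 = 3, 775625 mod 4 = 1; sign now +1
(775625/323939) = (127747/323939)   [reduce mod 323939]
reciprocity: (127747/323939) = -1·(323939/127747) since 127747 mod 4 = 3, 323939 mod 4 = 3; sign now -1
(323939/127747) = (68445/127747)   [reduce mod 127747]
reciprocity: (68445/127747) = +1·(127747/68445) since 68445 mod 4 = 1, 127747 mod 4 = 3; sign now -1
(127747/68445) = (59302/68445)   [reduce mod 68445]
59302 = 2^1·29651; (2/68445) = -1 since 68445 mod 8 = 5, so (59302/68445) = (-1)^1·(29651/68445); sign now +1
reciprocity: (29651/68445) = +1·(68445/29651) since 29651 mod 4 = 3, 68445 mod 4 = 1; sign now +1
(68445/29651) = (9143/29651)   [reduce mod 29651]
reciprocity: (9143/29651) = -1·(29651/9143) since 9143 mod 4 = 3, 29651 mod 4 = 3; sign now -1
(29651/9143) = (2222/9143)   [reduce mod 9143]
2222 = 2^1·1111; (2/9143) = +1 since 9143 mod 8 = 7, so (2222/9143) = (+1)^1·(1111/9143); sign now -1
reciprocity: (1111/9143) = -1·(9143/1111) since 1111 mod 4 = 3, 9143 mod 4 = 3; sign now +1
(9143/1111) = (255/1111)   [reduce mod 1111]
reciprocity: (255/1111) = -1·(1111/255) since 255 mod 4 = 3, 1111 mod 4 = 3; sign now -1
(1111/255) = (91/255)   [reduce mod 255]
reciprocity: (91/255) = -1·(255/91) since 91 mod 4 = 3, 255 mod 4 = 3; sign now +1
(255/91) = (73/91)   [reduce mod 91]
reciprocity: (73/91) = +1·(91/73) since 73 mod 4 = 1, 91 mod 4 = 3; sign now +1
(91/73) = (18/73)   [reduce mod 73]
18 = 2^1·9; (2/73) = +1 since 73 mod 8 = 1, so (18/73) = (+1)^1·(9/73); sign now +1
reciprocity: (9/73) = +1·(73/9) since 9 mod 4 = 1, 73 mod 4 = 1; sign now +1
(73/9) = (1/9)   [reduce mod 9]
(1/9) = 1; final value = sign = +1

1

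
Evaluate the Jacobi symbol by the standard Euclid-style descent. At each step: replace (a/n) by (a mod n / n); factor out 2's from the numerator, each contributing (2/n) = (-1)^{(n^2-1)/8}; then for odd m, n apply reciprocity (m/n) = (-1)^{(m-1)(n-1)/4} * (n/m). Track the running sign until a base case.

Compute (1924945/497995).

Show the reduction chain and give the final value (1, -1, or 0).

0

(1924945/497995): 1924945 mod 497995 = 430960, so (1924945/497995) = (430960/497995)
factor out 2^4: 430960 = 2^4·26935; with 497995 mod 8 = 3, (2/497995) = -1; sign now +1; continue with (26935/497995)
flip (26935/497995) -> (497995/26935): both odd, 26935 mod 4 = 3, 497995 mod 4 = 3, so the flip contributes -1; sign now -1
(497995/26935): 497995 mod 26935 = 13165, so (497995/26935) = (13165/26935)
flip (13165/26935) -> (26935/13165): both odd, 13165 mod 4 = 1, 26935 mod 4 = 3, so the flip contributes +1; sign now -1
(26935/13165): 26935 mod 13165 = 605, so (26935/13165) = (605/13165)
flip (605/13165) -> (13165/605): both odd, 605 mod 4 = 1, 13165 mod 4 = 1, so the flip contributes +1; sign now -1
(13165/605): 13165 mod 605 = 460, so (13165/605) = (460/605)
factor out 2^2: 460 = 2^2·115; with 605 mod 8 = 5, (2/605) = -1; sign now -1; continue with (115/605)
flip (115/605) -> (605/115): both odd, 115 mod 4 = 3, 605 mod 4 = 1, so the flip contributes +1; sign now -1
(605/115): 605 mod 115 = 30, so (605/115) = (30/115)
factor out 2^1: 30 = 2^1·15; with 115 mod 8 = 3, (2/115) = -1; sign now +1; continue with (15/115)
flip (15/115) -> (115/15): both odd, 15 mod 4 = 3, 115 mod 4 = 3, so the flip contributes -1; sign now -1
(115/15): 115 mod 15 = 10, so (115/15) = (10/15)
factor out 2^1: 10 = 2^1·5; with 15 mod 8 = 7, (2/15) = +1; sign now -1; continue with (5/15)
flip (5/15) -> (15/5): both odd, 5 mod 4 = 1, 15 mod 4 = 3, so the flip contributes +1; sign now -1
(15/5): 15 mod 5 = 0, so (15/5) = (0/5)
reached (0/5); gcd(a, n) > 1, so (0/5) = 0 and the symbol is 0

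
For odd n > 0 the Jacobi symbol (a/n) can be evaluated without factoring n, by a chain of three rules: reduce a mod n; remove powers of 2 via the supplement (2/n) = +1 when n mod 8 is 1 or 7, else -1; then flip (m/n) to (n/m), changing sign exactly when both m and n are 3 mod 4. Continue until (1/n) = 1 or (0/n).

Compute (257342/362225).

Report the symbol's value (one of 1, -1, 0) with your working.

1

257342 = 2^1·128671; (2/362225) = +1 since 362225 mod 8 = 1, so (257342/362225) = (+1)^1·(128671/362225); sign now +1
reciprocity: (128671/362225) = +1·(362225/128671) since 128671 mod 4 = 3, 362225 mod 4 = 1; sign now +1
(362225/128671) = (104883/128671)   [reduce mod 128671]
reciprocity: (104883/128671) = -1·(128671/104883) since 104883 mod 4 = 3, 128671 mod 4 = 3; sign now -1
(128671/104883) = (23788/104883)   [reduce mod 104883]
23788 = 2^2·5947; (2/104883) = -1 since 104883 mod 8 = 3, so (23788/104883) = (-1)^2·(5947/104883); sign now -1
reciprocity: (5947/104883) = -1·(104883/5947) since 5947 mod 4 = 3, 104883 mod 4 = 3; sign now +1
(104883/5947) = (3784/5947)   [reduce mod 5947]
3784 = 2^3·473; (2/5947) = -1 since 5947 mod 8 = 3, so (3784/5947) = (-1)^3·(473/5947); sign now -1
reciprocity: (473/5947) = +1·(5947/473) since 473 mod 4 = 1, 5947 mod 4 = 3; sign now -1
(5947/473) = (271/473)   [reduce mod 473]
reciprocity: (271/473) = +1·(473/271) since 271 mod 4 = 3, 473 mod 4 = 1; sign now -1
(473/271) = (202/271)   [reduce mod 271]
202 = 2^1·101; (2/271) = +1 since 271 mod 8 = 7, so (202/271) = (+1)^1·(101/271); sign now -1
reciprocity: (101/271) = +1·(271/101) since 101 mod 4 = 1, 271 mod 4 = 3; sign now -1
(271/101) = (69/101)   [reduce mod 101]
reciprocity: (69/101) = +1·(101/69) since 69 mod 4 = 1, 101 mod 4 = 1; sign now -1
(101/69) = (32/69)   [reduce mod 69]
32 = 2^5·1; (2/69) = -1 since 69 mod 8 = 5, so (32/69) = (-1)^5·(1/69); sign now +1
(1/69) = 1; final value = sign = +1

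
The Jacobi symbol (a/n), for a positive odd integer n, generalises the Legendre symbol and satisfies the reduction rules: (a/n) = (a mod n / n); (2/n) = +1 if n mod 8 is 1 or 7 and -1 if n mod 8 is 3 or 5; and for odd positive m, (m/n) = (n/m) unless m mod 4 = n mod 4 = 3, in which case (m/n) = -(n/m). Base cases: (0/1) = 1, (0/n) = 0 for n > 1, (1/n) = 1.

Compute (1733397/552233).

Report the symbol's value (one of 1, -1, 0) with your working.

(1733397/552233) = (76698/552233)   [reduce mod 552233]
76698 = 2^1·38349; (2/552233) = +1 since 552233 mod 8 = 1, so (76698/552233) = (+1)^1·(38349/552233); sign now +1
reciprocity: (38349/552233) = +1·(552233/38349) since 38349 mod 4 = 1, 552233 mod 4 = 1; sign now +1
(552233/38349) = (15347/38349)   [reduce mod 38349]
reciprocity: (15347/38349) = +1·(38349/15347) since 15347 mod 4 = 3, 38349 mod 4 = 1; sign now +1
(38349/15347) = (7655/15347)   [reduce mod 15347]
reciprocity: (7655/15347) = -1·(15347/7655) since 7655 mod 4 = 3, 15347 mod 4 = 3; sign now -1
(15347/7655) = (37/7655)   [reduce mod 7655]
reciprocity: (37/7655) = +1·(7655/37) since 37 mod 4 = 1, 7655 mod 4 = 3; sign now -1
(7655/37) = (33/37)   [reduce mod 37]
reciprocity: (33/37) = +1·(37/33) since 33 mod 4 = 1, 37 mod 4 = 1; sign now -1
(37/33) = (4/33)   [reduce mod 33]
4 = 2^2·1; (2/33) = +1 since 33 mod 8 = 1, so (4/33) = (+1)^2·(1/33); sign now -1
(1/33) = 1; final value = sign = -1

-1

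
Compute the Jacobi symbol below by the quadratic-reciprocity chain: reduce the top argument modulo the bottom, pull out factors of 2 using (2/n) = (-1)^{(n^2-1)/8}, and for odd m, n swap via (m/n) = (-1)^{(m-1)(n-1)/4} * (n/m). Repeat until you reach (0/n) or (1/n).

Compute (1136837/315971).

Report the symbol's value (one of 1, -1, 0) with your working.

-1

(1136837/315971) = (188924/315971)   [reduce mod 315971]
188924 = 2^2·47231; (2/315971) = -1 since 315971 mod 8 = 3, so (188924/315971) = (-1)^2·(47231/315971); sign now +1
reciprocity: (47231/315971) = -1·(315971/47231) since 47231 mod 4 = 3, 315971 mod 4 = 3; sign now -1
(315971/47231) = (32585/47231)   [reduce mod 47231]
reciprocity: (32585/47231) = +1·(47231/32585) since 32585 mod 4 = 1, 47231 mod 4 = 3; sign now -1
(47231/32585) = (14646/32585)   [reduce mod 32585]
14646 = 2^1·7323; (2/32585) = +1 since 32585 mod 8 = 1, so (14646/32585) = (+1)^1·(7323/32585); sign now -1
reciprocity: (7323/32585) = +1·(32585/7323) since 7323 mod 4 = 3, 32585 mod 4 = 1; sign now -1
(32585/7323) = (3293/7323)   [reduce mod 7323]
reciprocity: (3293/7323) = +1·(7323/3293) since 3293 mod 4 = 1, 7323 mod 4 = 3; sign now -1
(7323/3293) = (737/3293)   [reduce mod 3293]
reciprocity: (737/3293) = +1·(3293/737) since 737 mod 4 = 1, 3293 mod 4 = 1; sign now -1
(3293/737) = (345/737)   [reduce mod 737]
reciprocity: (345/737) = +1·(737/345) since 345 mod 4 = 1, 737 mod 4 = 1; sign now -1
(737/345) = (47/345)   [reduce mod 345]
reciprocity: (47/345) = +1·(345/47) since 47 mod 4 = 3, 345 mod 4 = 1; sign now -1
(345/47) = (16/47)   [reduce mod 47]
16 = 2^4·1; (2/47) = +1 since 47 mod 8 = 7, so (16/47) = (+1)^4·(1/47); sign now -1
(1/47) = 1; final value = sign = -1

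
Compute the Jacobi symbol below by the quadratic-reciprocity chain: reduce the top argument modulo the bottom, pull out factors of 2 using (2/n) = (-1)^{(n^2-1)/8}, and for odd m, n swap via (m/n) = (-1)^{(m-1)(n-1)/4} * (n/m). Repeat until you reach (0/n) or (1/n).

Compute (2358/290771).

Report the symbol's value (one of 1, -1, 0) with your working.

-1

factor out 2^1: 2358 = 2^1·1179; with 290771 mod 8 = 3, (2/290771) = -1; sign now -1; continue with (1179/290771)
flip (1179/290771) -> (290771/1179): both odd, 1179 mod 4 = 3, 290771 mod 4 = 3, so the flip contributes -1; sign now +1
(290771/1179): 290771 mod 1179 = 737, so (290771/1179) = (737/1179)
flip (737/1179) -> (1179/737): both odd, 737 mod 4 = 1, 1179 mod 4 = 3, so the flip contributes +1; sign now +1
(1179/737): 1179 mod 737 = 442, so (1179/737) = (442/737)
factor out 2^1: 442 = 2^1·221; with 737 mod 8 = 1, (2/737) = +1; sign now +1; continue with (221/737)
flip (221/737) -> (737/221): both odd, 221 mod 4 = 1, 737 mod 4 = 1, so the flip contributes +1; sign now +1
(737/221): 737 mod 221 = 74, so (737/221) = (74/221)
factor out 2^1: 74 = 2^1·37; with 221 mod 8 = 5, (2/221) = -1; sign now -1; continue with (37/221)
flip (37/221) -> (221/37): both odd, 37 mod 4 = 1, 221 mod 4 = 1, so the flip contributes +1; sign now -1
(221/37): 221 mod 37 = 36, so (221/37) = (36/37)
factor out 2^2: 36 = 2^2·9; with 37 mod 8 = 5, (2/37) = -1; sign now -1; continue with (9/37)
flip (9/37) -> (37/9): both odd, 9 mod 4 = 1, 37 mod 4 = 1, so the flip contributes +1; sign now -1
(37/9): 37 mod 9 = 1, so (37/9) = (1/9)
reached (1/9) = 1, so the symbol is -1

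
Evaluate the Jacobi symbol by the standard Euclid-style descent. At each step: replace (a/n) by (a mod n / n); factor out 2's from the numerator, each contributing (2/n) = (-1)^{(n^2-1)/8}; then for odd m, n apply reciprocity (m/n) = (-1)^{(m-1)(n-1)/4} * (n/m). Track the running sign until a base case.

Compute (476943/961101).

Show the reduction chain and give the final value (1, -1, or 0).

0

flip (476943/961101) -> (961101/476943): both odd, 476943 mod 4 = 3, 961101 mod 4 = 1, so the flip contributes +1; sign now +1
(961101/476943): 961101 mod 476943 = 7215, so (961101/476943) = (7215/476943)
flip (7215/476943) -> (476943/7215): both odd, 7215 mod 4 = 3, 476943 mod 4 = 3, so the flip contributes -1; sign now -1
(476943/7215): 476943 mod 7215 = 753, so (476943/7215) = (753/7215)
flip (753/7215) -> (7215/753): both odd, 753 mod 4 = 1, 7215 mod 4 = 3, so the flip contributes +1; sign now -1
(7215/753): 7215 mod 753 = 438, so (7215/753) = (438/753)
factor out 2^1: 438 = 2^1·219; with 753 mod 8 = 1, (2/753) = +1; sign now -1; continue with (219/753)
flip (219/753) -> (753/219): both odd, 219 mod 4 = 3, 753 mod 4 = 1, so the flip contributes +1; sign now -1
(753/219): 753 mod 219 = 96, so (753/219) = (96/219)
factor out 2^5: 96 = 2^5·3; with 219 mod 8 = 3, (2/219) = -1; sign now +1; continue with (3/219)
flip (3/219) -> (219/3): both odd, 3 mod 4 = 3, 219 mod 4 = 3, so the flip contributes -1; sign now -1
(219/3): 219 mod 3 = 0, so (219/3) = (0/3)
reached (0/3); gcd(a, n) > 1, so (0/3) = 0 and the symbol is 0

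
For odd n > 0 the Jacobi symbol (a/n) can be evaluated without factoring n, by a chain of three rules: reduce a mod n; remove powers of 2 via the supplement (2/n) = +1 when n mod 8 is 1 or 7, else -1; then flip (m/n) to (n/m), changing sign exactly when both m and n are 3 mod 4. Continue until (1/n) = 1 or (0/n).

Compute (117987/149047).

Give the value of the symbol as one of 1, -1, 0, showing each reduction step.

reciprocity: (117987/149047) = -1·(149047/117987) since 117987 mod 4 = 3, 149047 mod 4 = 3; sign now -1
(149047/117987) = (31060/117987)   [reduce mod 117987]
31060 = 2^2·7765; (2/117987) = -1 since 117987 mod 8 = 3, so (31060/117987) = (-1)^2·(7765/117987); sign now -1
reciprocity: (7765/117987) = +1·(117987/7765) since 7765 mod 4 = 1, 117987 mod 4 = 3; sign now -1
(117987/7765) = (1512/7765)   [reduce mod 7765]
1512 = 2^3·189; (2/7765) = -1 since 7765 mod 8 = 5, so (1512/7765) = (-1)^3·(189/7765); sign now +1
reciprocity: (189/7765) = +1·(7765/189) since 189 mod 4 = 1, 7765 mod 4 = 1; sign now +1
(7765/189) = (16/189)   [reduce mod 189]
16 = 2^4·1; (2/189) = -1 since 189 mod 8 = 5, so (16/189) = (-1)^4·(1/189); sign now +1
(1/189) = 1; final value = sign = +1

1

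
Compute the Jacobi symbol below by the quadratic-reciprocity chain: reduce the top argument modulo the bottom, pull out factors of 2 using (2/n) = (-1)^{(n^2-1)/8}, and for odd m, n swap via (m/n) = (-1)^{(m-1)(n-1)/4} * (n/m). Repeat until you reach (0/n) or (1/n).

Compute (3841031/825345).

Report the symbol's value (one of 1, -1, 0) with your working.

(3841031/825345): 3841031 mod 825345 = 539651, so (3841031/825345) = (539651/825345)
flip (539651/825345) -> (825345/539651): both odd, 539651 mod 4 = 3, 825345 mod 4 = 1, so the flip contributes +1; sign now +1
(825345/539651): 825345 mod 539651 = 285694, so (825345/539651) = (285694/539651)
factor out 2^1: 285694 = 2^1·142847; with 539651 mod 8 = 3, (2/539651) = -1; sign now -1; continue with (142847/539651)
flip (142847/539651) -> (539651/142847): both odd, 142847 mod 4 = 3, 539651 mod 4 = 3, so the flip contributes -1; sign now +1
(539651/142847): 539651 mod 142847 = 111110, so (539651/142847) = (111110/142847)
factor out 2^1: 111110 = 2^1·55555; with 142847 mod 8 = 7, (2/142847) = +1; sign now +1; continue with (55555/142847)
flip (55555/142847) -> (142847/55555): both odd, 55555 mod 4 = 3, 142847 mod 4 = 3, so the flip contributes -1; sign now -1
(142847/55555): 142847 mod 55555 = 31737, so (142847/55555) = (31737/55555)
flip (31737/55555) -> (55555/31737): both odd, 31737 mod 4 = 1, 55555 mod 4 = 3, so the flip contributes +1; sign now -1
(55555/31737): 55555 mod 31737 = 23818, so (55555/31737) = (23818/31737)
factor out 2^1: 23818 = 2^1·11909; with 31737 mod 8 = 1, (2/31737) = +1; sign now -1; continue with (11909/31737)
flip (11909/31737) -> (31737/11909): both odd, 11909 mod 4 = 1, 31737 mod 4 = 1, so the flip contributes +1; sign now -1
(31737/11909): 31737 mod 11909 = 7919, so (31737/11909) = (7919/11909)
flip (7919/11909) -> (11909/7919): both odd, 7919 mod 4 = 3, 11909 mod 4 = 1, so the flip contributes +1; sign now -1
(11909/7919): 11909 mod 7919 = 3990, so (11909/7919) = (3990/7919)
factor out 2^1: 3990 = 2^1·1995; with 7919 mod 8 = 7, (2/7919) = +1; sign now -1; continue with (1995/7919)
flip (1995/7919) -> (7919/1995): both odd, 1995 mod 4 = 3, 7919 mod 4 = 3, so the flip contributes -1; sign now +1
(7919/1995): 7919 mod 1995 = 1934, so (7919/1995) = (1934/1995)
factor out 2^1: 1934 = 2^1·967; with 1995 mod 8 = 3, (2/1995) = -1; sign now -1; continue with (967/1995)
flip (967/1995) -> (1995/967): both odd, 967 mod 4 = 3, 1995 mod 4 = 3, so the flip contributes -1; sign now +1
(1995/967): 1995 mod 967 = 61, so (1995/967) = (61/967)
flip (61/967) -> (967/61): both odd, 61 mod 4 = 1, 967 mod 4 = 3, so the flip contributes +1; sign now +1
(967/61): 967 mod 61 = 52, so (967/61) = (52/61)
factor out 2^2: 52 = 2^2·13; with 61 mod 8 = 5, (2/61) = -1; sign now +1; continue with (13/61)
flip (13/61) -> (61/13): both odd, 13 mod 4 = 1, 61 mod 4 = 1, so the flip contributes +1; sign now +1
(61/13): 61 mod 13 = 9, so (61/13) = (9/13)
flip (9/13) -> (13/9): both odd, 9 mod 4 = 1, 13 mod 4 = 1, so the flip contributes +1; sign now +1
(13/9): 13 mod 9 = 4, so (13/9) = (4/9)
factor out 2^2: 4 = 2^2·1; with 9 mod 8 = 1, (2/9) = +1; sign now +1; continue with (1/9)
reached (1/9) = 1, so the symbol is +1

1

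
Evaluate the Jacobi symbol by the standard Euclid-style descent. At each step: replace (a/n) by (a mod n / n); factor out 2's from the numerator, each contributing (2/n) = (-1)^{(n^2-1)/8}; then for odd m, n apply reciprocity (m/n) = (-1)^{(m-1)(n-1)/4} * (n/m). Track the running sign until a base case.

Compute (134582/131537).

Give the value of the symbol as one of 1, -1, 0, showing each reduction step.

0

(134582/131537) = (3045/131537)   [reduce mod 131537]
reciprocity: (3045/131537) = +1·(131537/3045) since 3045 mod 4 = 1, 131537 mod 4 = 1; sign now +1
(131537/3045) = (602/3045)   [reduce mod 3045]
602 = 2^1·301; (2/3045) = -1 since 3045 mod 8 = 5, so (602/3045) = (-1)^1·(301/3045); sign now -1
reciprocity: (301/3045) = +1·(3045/301) since 301 mod 4 = 1, 3045 mod 4 = 1; sign now -1
(3045/301) = (35/301)   [reduce mod 301]
reciprocity: (35/301) = +1·(301/35) since 35 mod 4 = 3, 301 mod 4 = 1; sign now -1
(301/35) = (21/35)   [reduce mod 35]
reciprocity: (21/35) = +1·(35/21) since 21 mod 4 = 1, 35 mod 4 = 3; sign now -1
(35/21) = (14/21)   [reduce mod 21]
14 = 2^1·7; (2/21) = -1 since 21 mod 8 = 5, so (14/21) = (-1)^1·(7/21); sign now +1
reciprocity: (7/21) = +1·(21/7) since 7 mod 4 = 3, 21 mod 4 = 1; sign now +1
(21/7) = (0/7)   [reduce mod 7]
(0/7) = 0   [gcd(a, n) > 1]; final value = 0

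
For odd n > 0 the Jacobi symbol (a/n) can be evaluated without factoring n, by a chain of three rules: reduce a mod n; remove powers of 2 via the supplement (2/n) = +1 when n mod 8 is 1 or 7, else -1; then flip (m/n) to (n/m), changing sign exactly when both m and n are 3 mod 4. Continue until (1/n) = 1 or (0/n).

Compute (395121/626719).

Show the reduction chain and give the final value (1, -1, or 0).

1

reciprocity: (395121/626719) = +1·(626719/395121) since 395121 mod 4 = 1, 626719 mod 4 = 3; sign now +1
(626719/395121) = (231598/395121)   [reduce mod 395121]
231598 = 2^1·115799; (2/395121) = +1 since 395121 mod 8 = 1, so (231598/395121) = (+1)^1·(115799/395121); sign now +1
reciprocity: (115799/395121) = +1·(395121/115799) since 115799 mod 4 = 3, 395121 mod 4 = 1; sign now +1
(395121/115799) = (47724/115799)   [reduce mod 115799]
47724 = 2^2·11931; (2/115799) = +1 since 115799 mod 8 = 7, so (47724/115799) = (+1)^2·(11931/115799); sign now +1
reciprocity: (11931/115799) = -1·(115799/11931) since 11931 mod 4 = 3, 115799 mod 4 = 3; sign now -1
(115799/11931) = (8420/11931)   [reduce mod 11931]
8420 = 2^2·2105; (2/11931) = -1 since 11931 mod 8 = 3, so (8420/11931) = (-1)^2·(2105/11931); sign now -1
reciprocity: (2105/11931) = +1·(11931/2105) since 2105 mod 4 = 1, 11931 mod 4 = 3; sign now -1
(11931/2105) = (1406/2105)   [reduce mod 2105]
1406 = 2^1·703; (2/2105) = +1 since 2105 mod 8 = 1, so (1406/2105) = (+1)^1·(703/2105); sign now -1
reciprocity: (703/2105) = +1·(2105/703) since 703 mod 4 = 3, 2105 mod 4 = 1; sign now -1
(2105/703) = (699/703)   [reduce mod 703]
reciprocity: (699/703) = -1·(703/699) since 699 mod 4 = 3, 703 mod 4 = 3; sign now +1
(703/699) = (4/699)   [reduce mod 699]
4 = 2^2·1; (2/699) = -1 since 699 mod 8 = 3, so (4/699) = (-1)^2·(1/699); sign now +1
(1/699) = 1; final value = sign = +1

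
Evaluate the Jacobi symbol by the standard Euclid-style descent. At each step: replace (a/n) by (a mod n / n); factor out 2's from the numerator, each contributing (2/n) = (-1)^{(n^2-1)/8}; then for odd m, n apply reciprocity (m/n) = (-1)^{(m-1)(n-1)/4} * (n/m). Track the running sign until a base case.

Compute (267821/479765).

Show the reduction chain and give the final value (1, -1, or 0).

1

reciprocity: (267821/479765) = +1·(479765/267821) since 267821 mod 4 = 1, 479765 mod 4 = 1; sign now +1
(479765/267821) = (211944/267821)   [reduce mod 267821]
211944 = 2^3·26493; (2/267821) = -1 since 267821 mod 8 = 5, so (211944/267821) = (-1)^3·(26493/267821); sign now -1
reciprocity: (26493/267821) = +1·(267821/26493) since 26493 mod 4 = 1, 267821 mod 4 = 1; sign now -1
(267821/26493) = (2891/26493)   [reduce mod 26493]
reciprocity: (2891/26493) = +1·(26493/2891) since 2891 mod 4 = 3, 26493 mod 4 = 1; sign now -1
(26493/2891) = (474/2891)   [reduce mod 2891]
474 = 2^1·237; (2/2891) = -1 since 2891 mod 8 = 3, so (474/2891) = (-1)^1·(237/2891); sign now +1
reciprocity: (237/2891) = +1·(2891/237) since 237 mod 4 = 1, 2891 mod 4 = 3; sign now +1
(2891/237) = (47/237)   [reduce mod 237]
reciprocity: (47/237) = +1·(237/47) since 47 mod 4 = 3, 237 mod 4 = 1; sign now +1
(237/47) = (2/47)   [reduce mod 47]
2 = 2^1·1; (2/47) = +1 since 47 mod 8 = 7, so (2/47) = (+1)^1·(1/47); sign now +1
(1/47) = 1; final value = sign = +1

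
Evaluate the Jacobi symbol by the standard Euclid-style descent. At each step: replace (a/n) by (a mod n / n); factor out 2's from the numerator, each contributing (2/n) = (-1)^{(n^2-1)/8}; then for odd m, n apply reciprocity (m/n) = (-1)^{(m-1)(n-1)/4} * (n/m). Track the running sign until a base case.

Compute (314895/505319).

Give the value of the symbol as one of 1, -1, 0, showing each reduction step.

reciprocity: (314895/505319) = -1·(505319/314895) since 314895 mod 4 = 3, 505319 mod 4 = 3; sign now -1
(505319/314895) = (190424/314895)   [reduce mod 314895]
190424 = 2^3·23803; (2/314895) = +1 since 314895 mod 8 = 7, so (190424/314895) = (+1)^3·(23803/314895); sign now -1
reciprocity: (23803/314895) = -1·(314895/23803) since 23803 mod 4 = 3, 314895 mod 4 = 3; sign now +1
(314895/23803) = (5456/23803)   [reduce mod 23803]
5456 = 2^4·341; (2/23803) = -1 since 23803 mod 8 = 3, so (5456/23803) = (-1)^4·(341/23803); sign now +1
reciprocity: (341/23803) = +1·(23803/341) since 341 mod 4 = 1, 23803 mod 4 = 3; sign now +1
(23803/341) = (274/341)   [reduce mod 341]
274 = 2^1·137; (2/341) = -1 since 341 mod 8 = 5, so (274/341) = (-1)^1·(137/341); sign now -1
reciprocity: (137/341) = +1·(341/137) since 137 mod 4 = 1, 341 mod 4 = 1; sign now -1
(341/137) = (67/137)   [reduce mod 137]
reciprocity: (67/137) = +1·(137/67) since 67 mod 4 = 3, 137 mod 4 = 1; sign now -1
(137/67) = (3/67)   [reduce mod 67]
reciprocity: (3/67) = -1·(67/3) since 3 mod 4 = 3, 67 mod 4 = 3; sign now +1
(67/3) = (1/3)   [reduce mod 3]
(1/3) = 1; final value = sign = +1

1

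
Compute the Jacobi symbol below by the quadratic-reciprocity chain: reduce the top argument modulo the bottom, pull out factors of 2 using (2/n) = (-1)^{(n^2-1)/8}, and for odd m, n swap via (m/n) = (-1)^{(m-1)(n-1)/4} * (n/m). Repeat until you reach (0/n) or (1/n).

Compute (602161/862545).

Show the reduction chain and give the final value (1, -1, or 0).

1

reciprocity: (602161/862545) = +1·(862545/602161) since 602161 mod 4 = 1, 862545 mod 4 = 1; sign now +1
(862545/602161) = (260384/602161)   [reduce mod 602161]
260384 = 2^5·8137; (2/602161) = +1 since 602161 mod 8 = 1, so (260384/602161) = (+1)^5·(8137/602161); sign now +1
reciprocity: (8137/602161) = +1·(602161/8137) since 8137 mod 4 = 1, 602161 mod 4 = 1; sign now +1
(602161/8137) = (23/8137)   [reduce mod 8137]
reciprocity: (23/8137) = +1·(8137/23) since 23 mod 4 = 3, 8137 mod 4 = 1; sign now +1
(8137/23) = (18/23)   [reduce mod 23]
18 = 2^1·9; (2/23) = +1 since 23 mod 8 = 7, so (18/23) = (+1)^1·(9/23); sign now +1
reciprocity: (9/23) = +1·(23/9) since 9 mod 4 = 1, 23 mod 4 = 3; sign now +1
(23/9) = (5/9)   [reduce mod 9]
reciprocity: (5/9) = +1·(9/5) since 5 mod 4 = 1, 9 mod 4 = 1; sign now +1
(9/5) = (4/5)   [reduce mod 5]
4 = 2^2·1; (2/5) = -1 since 5 mod 8 = 5, so (4/5) = (-1)^2·(1/5); sign now +1
(1/5) = 1; final value = sign = +1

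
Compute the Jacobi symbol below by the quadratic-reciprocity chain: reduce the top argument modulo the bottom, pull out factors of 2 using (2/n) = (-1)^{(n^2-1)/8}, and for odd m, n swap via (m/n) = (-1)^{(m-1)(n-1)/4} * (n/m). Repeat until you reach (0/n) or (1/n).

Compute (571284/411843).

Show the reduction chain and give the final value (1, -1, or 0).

(571284/411843) = (159441/411843)   [reduce mod 411843]
reciprocity: (159441/411843) = +1·(411843/159441) since 159441 mod 4 = 1, 411843 mod 4 = 3; sign now +1
(411843/159441) = (92961/159441)   [reduce mod 159441]
reciprocity: (92961/159441) = +1·(159441/92961) since 92961 mod 4 = 1, 159441 mod 4 = 1; sign now +1
(159441/92961) = (66480/92961)   [reduce mod 92961]
66480 = 2^4·4155; (2/92961) = +1 since 92961 mod 8 = 1, so (66480/92961) = (+1)^4·(4155/92961); sign now +1
reciprocity: (4155/92961) = +1·(92961/4155) since 4155 mod 4 = 3, 92961 mod 4 = 1; sign now +1
(92961/4155) = (1551/4155)   [reduce mod 4155]
reciprocity: (1551/4155) = -1·(4155/1551) since 1551 mod 4 = 3, 4155 mod 4 = 3; sign now -1
(4155/1551) = (1053/1551)   [reduce mod 1551]
reciprocity: (1053/1551) = +1·(1551/1053) since 1053 mod 4 = 1, 1551 mod 4 = 3; sign now -1
(1551/1053) = (498/1053)   [reduce mod 1053]
498 = 2^1·249; (2/1053) = -1 since 1053 mod 8 = 5, so (498/1053) = (-1)^1·(249/1053); sign now +1
reciprocity: (249/1053) = +1·(1053/249) since 249 mod 4 = 1, 1053 mod 4 = 1; sign now +1
(1053/249) = (57/249)   [reduce mod 249]
reciprocity: (57/249) = +1·(249/57) since 57 mod 4 = 1, 249 mod 4 = 1; sign now +1
(249/57) = (21/57)   [reduce mod 57]
reciprocity: (21/57) = +1·(57/21) since 21 mod 4 = 1, 57 mod 4 = 1; sign now +1
(57/21) = (15/21)   [reduce mod 21]
reciprocity: (15/21) = +1·(21/15) since 15 mod 4 = 3, 21 mod 4 = 1; sign now +1
(21/15) = (6/15)   [reduce mod 15]
6 = 2^1·3; (2/15) = +1 since 15 mod 8 = 7, so (6/15) = (+1)^1·(3/15); sign now +1
reciprocity: (3/15) = -1·(15/3) since 3 mod 4 = 3, 15 mod 4 = 3; sign now -1
(15/3) = (0/3)   [reduce mod 3]
(0/3) = 0   [gcd(a, n) > 1]; final value = 0

0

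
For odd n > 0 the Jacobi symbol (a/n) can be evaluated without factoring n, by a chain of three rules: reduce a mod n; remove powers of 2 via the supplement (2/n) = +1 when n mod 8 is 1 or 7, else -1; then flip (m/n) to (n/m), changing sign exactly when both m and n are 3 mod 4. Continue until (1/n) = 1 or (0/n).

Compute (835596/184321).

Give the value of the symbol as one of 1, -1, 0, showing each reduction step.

1

(835596/184321) = (98312/184321)   [reduce mod 184321]
98312 = 2^3·12289; (2/184321) = +1 since 184321 mod 8 = 1, so (98312/184321) = (+1)^3·(12289/184321); sign now +1
reciprocity: (12289/184321) = +1·(184321/12289) since 12289 mod 4 = 1, 184321 mod 4 = 1; sign now +1
(184321/12289) = (12275/12289)   [reduce mod 12289]
reciprocity: (12275/12289) = +1·(12289/12275) since 12275 mod 4 = 3, 12289 mod 4 = 1; sign now +1
(12289/12275) = (14/12275)   [reduce mod 12275]
14 = 2^1·7; (2/12275) = -1 since 12275 mod 8 = 3, so (14/12275) = (-1)^1·(7/12275); sign now -1
reciprocity: (7/12275) = -1·(12275/7) since 7 mod 4 = 3, 12275 mod 4 = 3; sign now +1
(12275/7) = (4/7)   [reduce mod 7]
4 = 2^2·1; (2/7) = +1 since 7 mod 8 = 7, so (4/7) = (+1)^2·(1/7); sign now +1
(1/7) = 1; final value = sign = +1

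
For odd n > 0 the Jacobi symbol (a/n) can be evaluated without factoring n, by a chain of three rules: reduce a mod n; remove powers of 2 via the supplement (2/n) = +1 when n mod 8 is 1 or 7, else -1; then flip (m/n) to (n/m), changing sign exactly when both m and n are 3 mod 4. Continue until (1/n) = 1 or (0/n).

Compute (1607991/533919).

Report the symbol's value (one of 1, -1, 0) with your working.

0

(1607991/533919): 1607991 mod 533919 = 6234, so (1607991/533919) = (6234/533919)
factor out 2^1: 6234 = 2^1·3117; with 533919 mod 8 = 7, (2/533919) = +1; sign now +1; continue with (3117/533919)
flip (3117/533919) -> (533919/3117): both odd, 3117 mod 4 = 1, 533919 mod 4 = 3, so the flip contributes +1; sign now +1
(533919/3117): 533919 mod 3117 = 912, so (533919/3117) = (912/3117)
factor out 2^4: 912 = 2^4·57; with 3117 mod 8 = 5, (2/3117) = -1; sign now +1; continue with (57/3117)
flip (57/3117) -> (3117/57): both odd, 57 mod 4 = 1, 3117 mod 4 = 1, so the flip contributes +1; sign now +1
(3117/57): 3117 mod 57 = 39, so (3117/57) = (39/57)
flip (39/57) -> (57/39): both odd, 39 mod 4 = 3, 57 mod 4 = 1, so the flip contributes +1; sign now +1
(57/39): 57 mod 39 = 18, so (57/39) = (18/39)
factor out 2^1: 18 = 2^1·9; with 39 mod 8 = 7, (2/39) = +1; sign now +1; continue with (9/39)
flip (9/39) -> (39/9): both odd, 9 mod 4 = 1, 39 mod 4 = 3, so the flip contributes +1; sign now +1
(39/9): 39 mod 9 = 3, so (39/9) = (3/9)
flip (3/9) -> (9/3): both odd, 3 mod 4 = 3, 9 mod 4 = 1, so the flip contributes +1; sign now +1
(9/3): 9 mod 3 = 0, so (9/3) = (0/3)
reached (0/3); gcd(a, n) > 1, so (0/3) = 0 and the symbol is 0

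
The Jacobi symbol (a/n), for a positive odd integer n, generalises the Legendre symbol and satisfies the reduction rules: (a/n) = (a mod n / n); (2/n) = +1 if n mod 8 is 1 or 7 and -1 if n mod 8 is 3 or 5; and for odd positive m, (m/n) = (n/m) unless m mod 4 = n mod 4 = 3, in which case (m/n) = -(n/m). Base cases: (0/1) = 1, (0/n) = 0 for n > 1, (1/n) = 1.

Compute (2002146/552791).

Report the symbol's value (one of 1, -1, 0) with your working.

1

(2002146/552791): 2002146 mod 552791 = 343773, so (2002146/552791) = (343773/552791)
flip (343773/552791) -> (552791/343773): both odd, 343773 mod 4 = 1, 552791 mod 4 = 3, so the flip contributes +1; sign now +1
(552791/343773): 552791 mod 343773 = 209018, so (552791/343773) = (209018/343773)
factor out 2^1: 209018 = 2^1·104509; with 343773 mod 8 = 5, (2/343773) = -1; sign now -1; continue with (104509/343773)
flip (104509/343773) -> (343773/104509): both odd, 104509 mod 4 = 1, 343773 mod 4 = 1, so the flip contributes +1; sign now -1
(343773/104509): 343773 mod 104509 = 30246, so (343773/104509) = (30246/104509)
factor out 2^1: 30246 = 2^1·15123; with 104509 mod 8 = 5, (2/104509) = -1; sign now +1; continue with (15123/104509)
flip (15123/104509) -> (104509/15123): both odd, 15123 mod 4 = 3, 104509 mod 4 = 1, so the flip contributes +1; sign now +1
(104509/15123): 104509 mod 15123 = 13771, so (104509/15123) = (13771/15123)
flip (13771/15123) -> (15123/13771): both odd, 13771 mod 4 = 3, 15123 mod 4 = 3, so the flip contributes -1; sign now -1
(15123/13771): 15123 mod 13771 = 1352, so (15123/13771) = (1352/13771)
factor out 2^3: 1352 = 2^3·169; with 13771 mod 8 = 3, (2/13771) = -1; sign now +1; continue with (169/13771)
flip (169/13771) -> (13771/169): both odd, 169 mod 4 = 1, 13771 mod 4 = 3, so the flip contributes +1; sign now +1
(13771/169): 13771 mod 169 = 82, so (13771/169) = (82/169)
factor out 2^1: 82 = 2^1·41; with 169 mod 8 = 1, (2/169) = +1; sign now +1; continue with (41/169)
flip (41/169) -> (169/41): both odd, 41 mod 4 = 1, 169 mod 4 = 1, so the flip contributes +1; sign now +1
(169/41): 169 mod 41 = 5, so (169/41) = (5/41)
flip (5/41) -> (41/5): both odd, 5 mod 4 = 1, 41 mod 4 = 1, so the flip contributes +1; sign now +1
(41/5): 41 mod 5 = 1, so (41/5) = (1/5)
reached (1/5) = 1, so the symbol is +1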